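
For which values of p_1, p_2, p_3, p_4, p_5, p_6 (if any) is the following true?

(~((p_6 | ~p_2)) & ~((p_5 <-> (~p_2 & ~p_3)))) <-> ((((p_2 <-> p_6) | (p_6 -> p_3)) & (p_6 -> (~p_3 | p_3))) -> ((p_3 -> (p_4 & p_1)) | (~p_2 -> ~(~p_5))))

p_1=T; p_2=F; p_3=T; p_4=F; p_5=F; p_6=F

  (~((p_6 | ~p_2)) & ~((p_5 <-> (~p_2 & ~p_3)))) <-> ((((p_2 <-> p_6) | (p_6 -> p_3)) & (p_6 -> (~p_3 | p_3))) -> ((p_3 -> (p_4 & p_1)) | (~p_2 -> ~(~p_5)))) = True
    ~((p_6 | ~p_2)) & ~((p_5 <-> (~p_2 & ~p_3))) = False
      ~((p_6 | ~p_2)) = False
        p_6 | ~p_2 = True
          ~p_2 = True
      ~((p_5 <-> (~p_2 & ~p_3))) = False
        p_5 <-> (~p_2 & ~p_3) = True
          ~p_2 & ~p_3 = False
            ~p_2 = True
            ~p_3 = False
    (((p_2 <-> p_6) | (p_6 -> p_3)) & (p_6 -> (~p_3 | p_3))) -> ((p_3 -> (p_4 & p_1)) | (~p_2 -> ~(~p_5))) = False
      ((p_2 <-> p_6) | (p_6 -> p_3)) & (p_6 -> (~p_3 | p_3)) = True
        (p_2 <-> p_6) | (p_6 -> p_3) = True
          p_2 <-> p_6 = True
          p_6 -> p_3 = True
        p_6 -> (~p_3 | p_3) = True
          ~p_3 | p_3 = True
            ~p_3 = False
      (p_3 -> (p_4 & p_1)) | (~p_2 -> ~(~p_5)) = False
        p_3 -> (p_4 & p_1) = False
          p_4 & p_1 = False
        ~p_2 -> ~(~p_5) = False
          ~p_2 = True
          ~(~p_5) = False
            ~p_5 = True
The formula evaluates to True.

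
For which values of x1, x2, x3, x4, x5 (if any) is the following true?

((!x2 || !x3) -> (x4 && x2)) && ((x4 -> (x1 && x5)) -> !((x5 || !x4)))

x1 = False, x2 = True, x3 = True, x4 = True, x5 = False

  (!x2 || !x3) -> (x4 && x2) = True
    !x2 || !x3 = False
      !x2 = False
      !x3 = False
    x4 && x2 = True
  (x4 -> (x1 && x5)) -> !((x5 || !x4)) = True
    x4 -> (x1 && x5) = False
      x1 && x5 = False
    !((x5 || !x4)) = True
      x5 || !x4 = False
        !x4 = False
Both conjuncts True, so the formula holds.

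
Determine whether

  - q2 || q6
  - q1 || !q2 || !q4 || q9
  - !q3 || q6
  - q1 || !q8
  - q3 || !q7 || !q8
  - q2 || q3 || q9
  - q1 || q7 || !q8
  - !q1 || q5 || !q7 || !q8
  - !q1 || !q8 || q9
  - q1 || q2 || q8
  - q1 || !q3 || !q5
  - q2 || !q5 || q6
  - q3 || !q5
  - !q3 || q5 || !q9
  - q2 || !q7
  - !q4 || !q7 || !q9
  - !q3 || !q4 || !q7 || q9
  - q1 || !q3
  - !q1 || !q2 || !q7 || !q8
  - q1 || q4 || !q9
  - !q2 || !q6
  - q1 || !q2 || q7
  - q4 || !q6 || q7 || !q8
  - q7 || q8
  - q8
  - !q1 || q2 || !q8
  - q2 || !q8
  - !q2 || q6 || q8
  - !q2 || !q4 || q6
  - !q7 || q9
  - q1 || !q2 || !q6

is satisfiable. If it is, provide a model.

q1 = True; q2 = True; q3 = False; q4 = False; q5 = False; q6 = False; q7 = False; q8 = True; q9 = True

Unit clause (q8) forces q8 = True.
In (q2 || !q8) only q2 is left, so q2 = True.
In (q1 || !q8) only q1 is left, so q1 = True.
In (!q1 || !q8 || q9) only q9 is left, so q9 = True.
In (!q1 || !q2 || !q7 || !q8) only !q7 is left, so q7 = False.
In (!q2 || !q6) only !q6 is left, so q6 = False.
In (!q2 || !q4 || q6) only !q4 is left, so q4 = False.
In (!q3 || q6) only !q3 is left, so q3 = False.
In (q3 || !q5) only !q5 is left, so q5 = False.
All clauses satisfied.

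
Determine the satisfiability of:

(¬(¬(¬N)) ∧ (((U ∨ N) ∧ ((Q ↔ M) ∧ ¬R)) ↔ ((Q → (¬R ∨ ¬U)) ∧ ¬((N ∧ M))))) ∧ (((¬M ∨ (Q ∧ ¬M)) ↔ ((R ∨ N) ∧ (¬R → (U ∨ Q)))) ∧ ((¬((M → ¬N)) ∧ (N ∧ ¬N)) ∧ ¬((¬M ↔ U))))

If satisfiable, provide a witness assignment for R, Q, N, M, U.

Unsatisfiable — no assignment works.

Case N = True: the conjunct ¬(¬(¬N)) becomes ¬(¬False) = False.
Case N = False: the conjunct ¬((M → ¬N)) becomes ¬((M → True)) = False.
Both cases fail — unsatisfiable.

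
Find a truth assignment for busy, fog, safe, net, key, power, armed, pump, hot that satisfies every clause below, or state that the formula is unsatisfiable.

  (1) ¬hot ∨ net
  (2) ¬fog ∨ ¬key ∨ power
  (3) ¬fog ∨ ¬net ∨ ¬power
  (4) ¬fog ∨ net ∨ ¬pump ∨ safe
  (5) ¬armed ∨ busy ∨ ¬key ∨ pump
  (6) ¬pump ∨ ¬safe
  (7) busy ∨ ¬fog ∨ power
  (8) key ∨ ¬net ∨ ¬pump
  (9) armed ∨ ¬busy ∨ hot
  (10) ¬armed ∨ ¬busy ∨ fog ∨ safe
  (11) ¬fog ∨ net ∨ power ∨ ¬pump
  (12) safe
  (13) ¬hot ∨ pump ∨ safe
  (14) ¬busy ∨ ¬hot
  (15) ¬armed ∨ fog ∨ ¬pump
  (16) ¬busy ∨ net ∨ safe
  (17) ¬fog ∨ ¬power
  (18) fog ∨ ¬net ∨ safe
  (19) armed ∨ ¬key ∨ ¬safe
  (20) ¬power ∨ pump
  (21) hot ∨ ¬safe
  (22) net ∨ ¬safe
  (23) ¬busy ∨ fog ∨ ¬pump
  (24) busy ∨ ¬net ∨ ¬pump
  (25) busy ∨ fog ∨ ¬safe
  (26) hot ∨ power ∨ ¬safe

Case safe = True:
  (¬pump ∨ ¬safe) forces pump = False.
  (¬power ∨ pump) forces power = False.
  (hot ∨ ¬safe) forces hot = True.
  (¬hot ∨ net) forces net = True.
  (¬busy ∨ ¬hot) forces busy = False.
  (busy ∨ ¬fog ∨ power) forces fog = False.
  Clause (busy ∨ fog ∨ ¬safe) is falsified — contradiction.
Case safe = False:
  Clause (safe) is falsified — contradiction.
Both cases fail, so the formula is unsatisfiable.

No satisfying assignment exists.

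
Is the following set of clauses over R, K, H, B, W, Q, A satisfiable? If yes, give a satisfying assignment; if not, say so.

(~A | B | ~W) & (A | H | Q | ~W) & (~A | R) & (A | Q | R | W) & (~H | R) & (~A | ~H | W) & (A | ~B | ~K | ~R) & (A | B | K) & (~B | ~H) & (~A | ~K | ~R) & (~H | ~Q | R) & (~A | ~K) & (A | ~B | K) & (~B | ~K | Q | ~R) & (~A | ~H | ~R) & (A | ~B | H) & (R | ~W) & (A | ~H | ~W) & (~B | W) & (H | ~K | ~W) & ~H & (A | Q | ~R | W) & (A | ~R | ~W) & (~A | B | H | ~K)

R=T; K=F; H=F; B=F; W=F; Q=F; A=T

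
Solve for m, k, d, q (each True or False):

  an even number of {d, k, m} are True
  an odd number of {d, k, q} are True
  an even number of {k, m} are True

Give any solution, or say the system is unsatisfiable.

m = True; k = True; d = False; q = False

{d, k, m}: 2 true → even ✓
{d, k, q}: 1 true → odd ✓
{k, m}: 2 true → even ✓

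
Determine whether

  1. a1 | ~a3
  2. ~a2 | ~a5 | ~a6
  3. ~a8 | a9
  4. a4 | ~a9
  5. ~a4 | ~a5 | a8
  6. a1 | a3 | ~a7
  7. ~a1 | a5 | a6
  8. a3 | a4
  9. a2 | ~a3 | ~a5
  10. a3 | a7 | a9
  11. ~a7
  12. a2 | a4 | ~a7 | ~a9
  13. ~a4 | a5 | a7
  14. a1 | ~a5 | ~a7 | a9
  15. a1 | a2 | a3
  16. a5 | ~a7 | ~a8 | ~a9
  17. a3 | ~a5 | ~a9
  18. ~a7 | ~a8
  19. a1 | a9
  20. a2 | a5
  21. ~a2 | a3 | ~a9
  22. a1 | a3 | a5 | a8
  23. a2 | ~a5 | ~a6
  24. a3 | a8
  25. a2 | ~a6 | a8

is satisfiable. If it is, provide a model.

a1=T, a2=T, a3=T, a4=F, a5=T, a6=F, a7=F, a8=F, a9=F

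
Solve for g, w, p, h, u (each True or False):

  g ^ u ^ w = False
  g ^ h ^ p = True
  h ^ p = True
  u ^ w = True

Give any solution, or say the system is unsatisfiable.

UNSATISFIABLE

Adding constraints 1, 2, 3, 4 mod 2: every variable appears an even number of times on the left, so the left side is 0.
But the right sides sum to 1 (mod 2). 0 ≠ 1 — the system is inconsistent.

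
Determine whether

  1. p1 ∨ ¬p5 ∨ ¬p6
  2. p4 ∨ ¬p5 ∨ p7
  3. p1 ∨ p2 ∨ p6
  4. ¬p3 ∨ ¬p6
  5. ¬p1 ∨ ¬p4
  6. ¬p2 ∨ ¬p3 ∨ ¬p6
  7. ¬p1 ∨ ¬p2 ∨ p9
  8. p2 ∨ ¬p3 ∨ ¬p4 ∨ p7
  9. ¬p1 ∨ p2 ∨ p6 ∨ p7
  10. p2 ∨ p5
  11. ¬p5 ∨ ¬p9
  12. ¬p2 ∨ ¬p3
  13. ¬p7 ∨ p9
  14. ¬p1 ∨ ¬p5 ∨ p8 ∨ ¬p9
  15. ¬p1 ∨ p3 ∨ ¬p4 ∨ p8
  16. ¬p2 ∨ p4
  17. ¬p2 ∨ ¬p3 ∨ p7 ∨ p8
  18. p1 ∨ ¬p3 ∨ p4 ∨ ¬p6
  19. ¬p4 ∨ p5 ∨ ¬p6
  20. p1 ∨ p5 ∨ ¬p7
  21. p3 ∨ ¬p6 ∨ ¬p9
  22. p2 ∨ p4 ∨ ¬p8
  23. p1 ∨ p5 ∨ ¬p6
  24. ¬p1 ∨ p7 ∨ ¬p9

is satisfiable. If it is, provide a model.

Set p1 = False.
Try p2 = False:
  (p1 ∨ p2 ∨ p6) forces p6 = True.
  (p1 ∨ ¬p5 ∨ ¬p6) forces p5 = False.
  clause (p2 ∨ p5) is falsified — backtrack.
So p2 = True.
  then (¬p2 ∨ ¬p3) forces p3 = False.
  then (¬p2 ∨ p4) forces p4 = True.
Set p5 = False.
  then (¬p4 ∨ p5 ∨ ¬p6) forces p6 = False.
  then (p1 ∨ p5 ∨ ¬p7) forces p7 = False.
Set p8 = True.
Set p9 = True.
All clauses satisfied.

p1 = False, p2 = True, p3 = False, p4 = True, p5 = False, p6 = False, p7 = False, p8 = True, p9 = True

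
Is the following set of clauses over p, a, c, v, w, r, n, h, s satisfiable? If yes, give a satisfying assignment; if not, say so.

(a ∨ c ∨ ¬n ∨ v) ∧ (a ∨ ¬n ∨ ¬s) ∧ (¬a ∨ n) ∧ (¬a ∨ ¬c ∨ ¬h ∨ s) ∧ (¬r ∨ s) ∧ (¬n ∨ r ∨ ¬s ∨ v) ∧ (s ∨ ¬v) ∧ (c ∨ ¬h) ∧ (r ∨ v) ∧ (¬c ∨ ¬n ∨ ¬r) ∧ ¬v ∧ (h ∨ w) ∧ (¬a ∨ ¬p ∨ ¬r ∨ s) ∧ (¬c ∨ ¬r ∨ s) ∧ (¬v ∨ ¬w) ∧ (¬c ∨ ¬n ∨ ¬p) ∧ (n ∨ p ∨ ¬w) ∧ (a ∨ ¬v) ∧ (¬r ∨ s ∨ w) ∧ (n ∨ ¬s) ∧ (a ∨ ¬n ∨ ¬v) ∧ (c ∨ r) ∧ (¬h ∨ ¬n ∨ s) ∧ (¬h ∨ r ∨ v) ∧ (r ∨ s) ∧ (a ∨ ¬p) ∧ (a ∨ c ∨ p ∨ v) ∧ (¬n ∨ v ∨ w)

Unit clause (¬v) forces v = False.
In (r ∨ v) only r is left, so r = True.
In (¬r ∨ s) only s is left, so s = True.
In (n ∨ ¬s) only n is left, so n = True.
In (¬n ∨ v ∨ w) only w is left, so w = True.
In (a ∨ ¬n ∨ ¬s) only a is left, so a = True.
In (¬c ∨ ¬n ∨ ¬r) only ¬c is left, so c = False.
In (c ∨ ¬h) only ¬h is left, so h = False.
Set p = False.
All clauses satisfied.

p: False, a: True, c: False, v: False, w: True, r: True, n: True, h: False, s: True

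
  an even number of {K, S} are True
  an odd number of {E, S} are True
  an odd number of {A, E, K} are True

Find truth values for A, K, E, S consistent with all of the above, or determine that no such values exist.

A: False, K: False, E: True, S: False

{K, S}: 0 true → even ✓
{E, S}: 1 true → odd ✓
{A, E, K}: 1 true → odd ✓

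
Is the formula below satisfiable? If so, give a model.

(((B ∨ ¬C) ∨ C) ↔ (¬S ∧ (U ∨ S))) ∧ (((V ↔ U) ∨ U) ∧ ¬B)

S: False; B: False; U: True; V: True; C: False

  ((B ∨ ¬C) ∨ C) ↔ (¬S ∧ (U ∨ S)) = True
    (B ∨ ¬C) ∨ C = True
      B ∨ ¬C = True
        ¬C = True
    ¬S ∧ (U ∨ S) = True
      ¬S = True
      U ∨ S = True
  ((V ↔ U) ∨ U) ∧ ¬B = True
    (V ↔ U) ∨ U = True
      V ↔ U = True
    ¬B = True
Both conjuncts True, so the formula holds.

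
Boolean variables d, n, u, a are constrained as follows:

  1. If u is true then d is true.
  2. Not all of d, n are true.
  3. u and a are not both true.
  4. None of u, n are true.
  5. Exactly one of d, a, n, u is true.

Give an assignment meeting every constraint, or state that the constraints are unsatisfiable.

d: True, n: False, u: False, a: False

  (1) u=F ⇒ d: vacuous ✓
  (2) {d, n}: 1/2 true — not all ✓
  (3) u=F, a=F — not both ✓
  (4) {u, n}: 0 true — none ✓
  (5) {d, a, n, u}: 1 true — exactly one ✓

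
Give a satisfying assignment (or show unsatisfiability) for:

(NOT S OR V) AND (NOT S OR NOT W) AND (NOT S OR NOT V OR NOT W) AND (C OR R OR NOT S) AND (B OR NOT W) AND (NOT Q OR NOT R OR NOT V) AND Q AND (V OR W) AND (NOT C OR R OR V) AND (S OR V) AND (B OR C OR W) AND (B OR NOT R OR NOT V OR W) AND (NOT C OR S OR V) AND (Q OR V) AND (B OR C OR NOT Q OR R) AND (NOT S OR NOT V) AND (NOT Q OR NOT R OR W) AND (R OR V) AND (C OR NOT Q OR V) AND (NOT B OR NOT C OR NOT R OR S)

S: False; Q: True; W: False; B: True; V: True; R: False; C: False

Unit clause (Q) forces Q = True.
Try S = True:
  (NOT S OR V) forces V = True.
  clause (NOT S OR NOT V) is falsified — backtrack.
So S = False.
  then (S OR V) forces V = True.
  then (NOT Q OR NOT R OR NOT V) forces R = False.
Set W = False.
Set B = True.
Set C = False.
All clauses satisfied.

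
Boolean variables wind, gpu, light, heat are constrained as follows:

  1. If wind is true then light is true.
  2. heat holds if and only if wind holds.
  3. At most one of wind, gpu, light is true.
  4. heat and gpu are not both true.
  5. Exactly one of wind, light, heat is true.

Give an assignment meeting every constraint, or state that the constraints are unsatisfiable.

wind=F, gpu=F, light=T, heat=F

  (1) wind=F ⇒ light: vacuous ✓
  (2) heat=F, wind=F — same ✓
  (3) {wind, gpu, light}: 1 true — at most one ✓
  (4) heat=F, gpu=F — not both ✓
  (5) {wind, light, heat}: 1 true — exactly one ✓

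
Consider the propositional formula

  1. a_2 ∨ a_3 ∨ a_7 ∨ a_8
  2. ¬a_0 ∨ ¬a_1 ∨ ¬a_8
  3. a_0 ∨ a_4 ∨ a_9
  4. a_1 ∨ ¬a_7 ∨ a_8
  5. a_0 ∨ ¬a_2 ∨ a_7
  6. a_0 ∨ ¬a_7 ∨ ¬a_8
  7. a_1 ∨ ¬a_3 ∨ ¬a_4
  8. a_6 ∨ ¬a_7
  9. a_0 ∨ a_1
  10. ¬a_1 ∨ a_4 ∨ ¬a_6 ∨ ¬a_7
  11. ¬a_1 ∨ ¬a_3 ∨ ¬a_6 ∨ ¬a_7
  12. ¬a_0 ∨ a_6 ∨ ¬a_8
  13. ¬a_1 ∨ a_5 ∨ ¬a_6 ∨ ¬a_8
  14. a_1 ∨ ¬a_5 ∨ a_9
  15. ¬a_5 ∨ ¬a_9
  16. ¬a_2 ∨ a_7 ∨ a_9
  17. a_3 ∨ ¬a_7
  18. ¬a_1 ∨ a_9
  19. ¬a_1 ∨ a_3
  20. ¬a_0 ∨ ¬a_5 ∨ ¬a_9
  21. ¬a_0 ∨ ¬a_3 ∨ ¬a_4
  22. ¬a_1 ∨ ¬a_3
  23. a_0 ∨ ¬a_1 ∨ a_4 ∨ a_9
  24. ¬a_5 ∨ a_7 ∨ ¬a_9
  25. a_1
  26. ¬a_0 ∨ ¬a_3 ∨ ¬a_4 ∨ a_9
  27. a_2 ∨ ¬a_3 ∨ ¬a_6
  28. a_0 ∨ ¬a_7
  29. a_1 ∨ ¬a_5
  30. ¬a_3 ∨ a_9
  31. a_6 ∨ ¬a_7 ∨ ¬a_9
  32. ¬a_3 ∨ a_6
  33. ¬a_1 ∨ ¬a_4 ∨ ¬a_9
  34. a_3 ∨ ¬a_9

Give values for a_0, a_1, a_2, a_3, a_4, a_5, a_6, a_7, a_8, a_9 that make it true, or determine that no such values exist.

Case a_1 = True:
  (¬a_1 ∨ a_9) forces a_9 = True.
  (¬a_5 ∨ ¬a_9) forces a_5 = False.
  (¬a_1 ∨ a_3) forces a_3 = True.
  Clause (¬a_1 ∨ ¬a_3) is falsified — contradiction.
Case a_1 = False:
  Clause (a_1) is falsified — contradiction.
Both cases fail, so the formula is unsatisfiable.

No satisfying assignment exists.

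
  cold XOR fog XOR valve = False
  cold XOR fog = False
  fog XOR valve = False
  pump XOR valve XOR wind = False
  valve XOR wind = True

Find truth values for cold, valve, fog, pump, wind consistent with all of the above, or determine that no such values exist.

cold=F, valve=F, fog=F, pump=T, wind=T

cold XOR fog XOR valve = F XOR F XOR F = False ✓
cold XOR fog = F XOR F = False ✓
fog XOR valve = F XOR F = False ✓
pump XOR valve XOR wind = T XOR F XOR T = False ✓
valve XOR wind = F XOR T = True ✓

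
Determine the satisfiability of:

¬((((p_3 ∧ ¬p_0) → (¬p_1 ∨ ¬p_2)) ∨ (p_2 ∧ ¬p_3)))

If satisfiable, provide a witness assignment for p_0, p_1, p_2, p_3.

p_0 = False; p_1 = True; p_2 = True; p_3 = True

  ¬((((p_3 ∧ ¬p_0) → (¬p_1 ∨ ¬p_2)) ∨ (p_2 ∧ ¬p_3))) = True
    ((p_3 ∧ ¬p_0) → (¬p_1 ∨ ¬p_2)) ∨ (p_2 ∧ ¬p_3) = False
      (p_3 ∧ ¬p_0) → (¬p_1 ∨ ¬p_2) = False
        p_3 ∧ ¬p_0 = True
          ¬p_0 = True
        ¬p_1 ∨ ¬p_2 = False
          ¬p_1 = False
          ¬p_2 = False
      p_2 ∧ ¬p_3 = False
        ¬p_3 = False
The formula evaluates to True.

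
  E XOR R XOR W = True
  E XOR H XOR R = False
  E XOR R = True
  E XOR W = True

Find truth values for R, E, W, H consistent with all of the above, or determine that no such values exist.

R = False; E = True; W = False; H = True

E XOR R XOR W = T XOR F XOR F = True ✓
E XOR H XOR R = T XOR T XOR F = False ✓
E XOR R = T XOR F = True ✓
E XOR W = T XOR F = True ✓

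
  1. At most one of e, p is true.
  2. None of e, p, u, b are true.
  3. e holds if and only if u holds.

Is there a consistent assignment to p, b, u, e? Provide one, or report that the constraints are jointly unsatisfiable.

p: False; b: False; u: False; e: False

  (1) {e, p}: 0 true — at most one ✓
  (2) {e, p, u, b}: 0 true — none ✓
  (3) e=F, u=F — same ✓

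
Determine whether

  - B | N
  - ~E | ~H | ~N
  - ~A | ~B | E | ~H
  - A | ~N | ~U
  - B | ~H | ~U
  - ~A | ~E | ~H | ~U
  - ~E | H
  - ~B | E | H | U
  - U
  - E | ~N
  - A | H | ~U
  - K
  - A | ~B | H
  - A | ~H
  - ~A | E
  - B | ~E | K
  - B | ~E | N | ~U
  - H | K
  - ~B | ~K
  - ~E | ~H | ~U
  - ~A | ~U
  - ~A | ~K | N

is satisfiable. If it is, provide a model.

UNSATISFIABLE

Case U = True:
  (K) forces K = True.
  (~B | ~K) forces B = False.
  (B | N) forces N = True.
  (A | ~N | ~U) forces A = True.
  Clause (~A | ~U) is falsified — contradiction.
Case U = False:
  Clause (U) is falsified — contradiction.
Both cases fail, so the formula is unsatisfiable.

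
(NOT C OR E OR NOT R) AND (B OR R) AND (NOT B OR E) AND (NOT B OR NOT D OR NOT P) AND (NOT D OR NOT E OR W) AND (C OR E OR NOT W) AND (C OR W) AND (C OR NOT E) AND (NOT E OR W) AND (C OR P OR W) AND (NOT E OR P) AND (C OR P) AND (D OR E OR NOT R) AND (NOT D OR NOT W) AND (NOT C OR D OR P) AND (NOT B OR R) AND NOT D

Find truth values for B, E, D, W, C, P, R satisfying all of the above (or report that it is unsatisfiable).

B=F, E=T, D=F, W=T, C=T, P=T, R=T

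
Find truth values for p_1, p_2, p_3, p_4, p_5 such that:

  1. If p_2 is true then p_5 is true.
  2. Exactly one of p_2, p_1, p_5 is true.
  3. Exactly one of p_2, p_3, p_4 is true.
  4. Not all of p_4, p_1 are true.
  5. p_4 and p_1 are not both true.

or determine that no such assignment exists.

p_1=F, p_2=F, p_3=F, p_4=T, p_5=T

  (1) p_2=F ⇒ p_5: vacuous ✓
  (2) {p_2, p_1, p_5}: 1 true — exactly one ✓
  (3) {p_2, p_3, p_4}: 1 true — exactly one ✓
  (4) {p_4, p_1}: 1/2 true — not all ✓
  (5) p_4=T, p_1=F — not both ✓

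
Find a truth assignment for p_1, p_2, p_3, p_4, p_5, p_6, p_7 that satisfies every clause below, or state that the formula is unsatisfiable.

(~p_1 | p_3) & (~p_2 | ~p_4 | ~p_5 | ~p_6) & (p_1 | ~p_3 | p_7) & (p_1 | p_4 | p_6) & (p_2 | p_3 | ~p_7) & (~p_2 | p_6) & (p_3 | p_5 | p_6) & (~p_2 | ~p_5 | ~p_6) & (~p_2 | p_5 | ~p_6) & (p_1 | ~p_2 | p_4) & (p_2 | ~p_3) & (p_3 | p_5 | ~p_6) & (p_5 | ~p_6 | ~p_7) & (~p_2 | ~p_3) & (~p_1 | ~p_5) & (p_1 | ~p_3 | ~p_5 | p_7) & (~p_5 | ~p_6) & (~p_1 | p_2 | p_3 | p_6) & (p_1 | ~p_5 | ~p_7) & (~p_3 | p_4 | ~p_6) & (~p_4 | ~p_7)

p_1=F; p_2=F; p_3=F; p_4=T; p_5=T; p_6=F; p_7=F

Set p_1 = False.
Try p_2 = True:
  (~p_2 | p_6) forces p_6 = True.
  (~p_2 | ~p_5 | ~p_6) forces p_5 = False.
  clause (~p_2 | p_5 | ~p_6) is falsified — backtrack.
So p_2 = False.
  then (p_2 | ~p_3) forces p_3 = False.
  then (p_2 | p_3 | ~p_7) forces p_7 = False.
Try p_4 = False:
  (p_1 | p_4 | p_6) forces p_6 = True.
  (p_3 | p_5 | ~p_6) forces p_5 = True.
  clause (~p_5 | ~p_6) is falsified — backtrack.
So p_4 = True.
Set p_5 = True.
  then (~p_5 | ~p_6) forces p_6 = False.
All clauses satisfied.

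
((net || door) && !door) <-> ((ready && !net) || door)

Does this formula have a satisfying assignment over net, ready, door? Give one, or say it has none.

net: False, ready: False, door: False

  ((net || door) && !door) <-> ((ready && !net) || door) = True
    (net || door) && !door = False
      net || door = False
      !door = True
    (ready && !net) || door = False
      ready && !net = False
        !net = True
The formula evaluates to True.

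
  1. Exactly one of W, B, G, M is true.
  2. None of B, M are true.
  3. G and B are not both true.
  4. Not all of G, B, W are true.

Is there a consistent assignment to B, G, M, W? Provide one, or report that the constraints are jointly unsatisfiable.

B = False, G = True, M = False, W = False

  (1) {W, B, G, M}: 1 true — exactly one ✓
  (2) {B, M}: 0 true — none ✓
  (3) G=T, B=F — not both ✓
  (4) {G, B, W}: 1/3 true — not all ✓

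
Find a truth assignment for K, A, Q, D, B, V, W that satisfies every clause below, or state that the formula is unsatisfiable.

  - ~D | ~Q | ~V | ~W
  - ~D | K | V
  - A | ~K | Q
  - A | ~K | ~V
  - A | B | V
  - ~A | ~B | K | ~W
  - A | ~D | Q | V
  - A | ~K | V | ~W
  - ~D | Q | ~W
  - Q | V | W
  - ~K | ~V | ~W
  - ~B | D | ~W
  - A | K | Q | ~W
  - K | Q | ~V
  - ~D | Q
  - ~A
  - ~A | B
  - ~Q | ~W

Unit clause (~A) forces A = False.
Set K = False.
Set Q = True.
  then (~Q | ~W) forces W = False.
Set D = False.
Set B = True.
Set V = False.
All clauses satisfied.

K: False, A: False, Q: True, D: False, B: True, V: False, W: False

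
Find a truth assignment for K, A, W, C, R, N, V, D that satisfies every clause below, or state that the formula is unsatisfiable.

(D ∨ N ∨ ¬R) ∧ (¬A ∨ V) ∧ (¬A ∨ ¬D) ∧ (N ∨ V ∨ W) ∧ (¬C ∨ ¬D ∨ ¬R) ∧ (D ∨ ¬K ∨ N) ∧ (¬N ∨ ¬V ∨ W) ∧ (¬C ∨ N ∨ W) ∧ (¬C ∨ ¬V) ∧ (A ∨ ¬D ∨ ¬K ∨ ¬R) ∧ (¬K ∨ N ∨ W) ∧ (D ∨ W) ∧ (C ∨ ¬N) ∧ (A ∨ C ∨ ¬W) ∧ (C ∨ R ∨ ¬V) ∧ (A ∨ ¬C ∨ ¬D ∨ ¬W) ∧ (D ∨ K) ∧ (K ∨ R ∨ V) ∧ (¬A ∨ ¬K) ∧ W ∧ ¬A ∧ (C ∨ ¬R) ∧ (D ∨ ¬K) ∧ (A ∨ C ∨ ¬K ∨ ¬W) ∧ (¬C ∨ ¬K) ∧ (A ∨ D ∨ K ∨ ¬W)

Case A = True:
  Clause (¬A) is falsified — contradiction.
Case A = False:
  (W) forces W = True.
  (A ∨ C ∨ ¬W) forces C = True.
  (¬C ∨ ¬V) forces V = False.
  (A ∨ ¬C ∨ ¬D ∨ ¬W) forces D = False.
  (D ∨ K) forces K = True.
  Clause (D ∨ ¬K) is falsified — contradiction.
Both cases fail, so the formula is unsatisfiable.

The formula is unsatisfiable.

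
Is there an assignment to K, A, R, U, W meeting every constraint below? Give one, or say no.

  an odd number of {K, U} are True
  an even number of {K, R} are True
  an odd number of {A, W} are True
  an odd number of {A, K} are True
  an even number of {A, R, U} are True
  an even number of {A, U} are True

K = False, A = True, R = False, U = True, W = False

{K, U}: 1 true → odd ✓
{K, R}: 0 true → even ✓
{A, W}: 1 true → odd ✓
{A, K}: 1 true → odd ✓
{A, R, U}: 2 true → even ✓
{A, U}: 2 true → even ✓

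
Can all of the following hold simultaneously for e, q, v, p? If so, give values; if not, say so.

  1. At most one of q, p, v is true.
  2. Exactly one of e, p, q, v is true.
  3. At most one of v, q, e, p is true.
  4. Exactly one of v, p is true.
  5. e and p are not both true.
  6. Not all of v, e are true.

e = False, q = False, v = False, p = True

  (1) {q, p, v}: 1 true — at most one ✓
  (2) {e, p, q, v}: 1 true — exactly one ✓
  (3) {v, q, e, p}: 1 true — at most one ✓
  (4) {v, p}: 1 true — exactly one ✓
  (5) e=F, p=T — not both ✓
  (6) {v, e}: 0/2 true — not all ✓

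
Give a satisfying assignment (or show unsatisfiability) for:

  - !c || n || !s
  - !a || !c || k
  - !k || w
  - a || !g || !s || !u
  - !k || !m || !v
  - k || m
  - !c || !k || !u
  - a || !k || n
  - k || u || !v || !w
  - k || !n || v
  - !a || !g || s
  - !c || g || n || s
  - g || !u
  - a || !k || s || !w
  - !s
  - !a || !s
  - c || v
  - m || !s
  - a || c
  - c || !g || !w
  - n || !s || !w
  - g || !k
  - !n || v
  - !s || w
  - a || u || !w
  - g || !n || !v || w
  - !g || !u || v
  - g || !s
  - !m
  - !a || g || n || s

Case m = True:
  Clause (!m) is falsified — contradiction.
Case m = False:
  (k || m) forces k = True.
  (!k || w) forces w = True.
  (!s) forces s = False.
  (a || !k || s || !w) forces a = True.
  (!a || !g || s) forces g = False.
  Clause (g || !k) is falsified — contradiction.
Both cases fail, so the formula is unsatisfiable.

Unsatisfiable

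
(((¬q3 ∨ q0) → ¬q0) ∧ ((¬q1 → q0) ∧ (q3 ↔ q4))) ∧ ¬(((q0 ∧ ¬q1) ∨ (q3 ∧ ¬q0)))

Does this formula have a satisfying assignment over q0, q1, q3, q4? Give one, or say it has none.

q0=F, q1=T, q3=F, q4=F

  ((¬q3 ∨ q0) → ¬q0) ∧ ((¬q1 → q0) ∧ (q3 ↔ q4)) = True
    (¬q3 ∨ q0) → ¬q0 = True
      ¬q3 ∨ q0 = True
        ¬q3 = True
      ¬q0 = True
    (¬q1 → q0) ∧ (q3 ↔ q4) = True
      ¬q1 → q0 = True
        ¬q1 = False
      q3 ↔ q4 = True
  ¬(((q0 ∧ ¬q1) ∨ (q3 ∧ ¬q0))) = True
    (q0 ∧ ¬q1) ∨ (q3 ∧ ¬q0) = False
      q0 ∧ ¬q1 = False
        ¬q1 = False
      q3 ∧ ¬q0 = False
        ¬q0 = True
Both conjuncts True, so the formula holds.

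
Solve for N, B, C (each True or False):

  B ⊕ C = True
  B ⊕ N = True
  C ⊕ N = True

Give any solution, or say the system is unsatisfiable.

No satisfying assignment exists.

Adding constraints 1, 2, 3 mod 2: every variable appears an even number of times on the left, so the left side is 0.
But the right sides sum to 1 (mod 2). 0 ≠ 1 — the system is inconsistent.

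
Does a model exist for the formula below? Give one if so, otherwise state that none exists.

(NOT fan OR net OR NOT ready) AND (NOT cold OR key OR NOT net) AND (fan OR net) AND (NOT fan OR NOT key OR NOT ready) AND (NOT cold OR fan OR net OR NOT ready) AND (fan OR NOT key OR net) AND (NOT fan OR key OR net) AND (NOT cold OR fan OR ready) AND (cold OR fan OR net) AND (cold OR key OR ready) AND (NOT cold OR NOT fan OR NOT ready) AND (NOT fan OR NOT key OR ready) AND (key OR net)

Set cold = False.
Set ready = True.
Try net = False:
  (NOT fan OR net OR NOT ready) forces fan = False.
  clause (fan OR net) is falsified — backtrack.
So net = True.
Set fan = False.
Set key = False.
All clauses satisfied.

cold: False, ready: True, net: True, fan: False, key: False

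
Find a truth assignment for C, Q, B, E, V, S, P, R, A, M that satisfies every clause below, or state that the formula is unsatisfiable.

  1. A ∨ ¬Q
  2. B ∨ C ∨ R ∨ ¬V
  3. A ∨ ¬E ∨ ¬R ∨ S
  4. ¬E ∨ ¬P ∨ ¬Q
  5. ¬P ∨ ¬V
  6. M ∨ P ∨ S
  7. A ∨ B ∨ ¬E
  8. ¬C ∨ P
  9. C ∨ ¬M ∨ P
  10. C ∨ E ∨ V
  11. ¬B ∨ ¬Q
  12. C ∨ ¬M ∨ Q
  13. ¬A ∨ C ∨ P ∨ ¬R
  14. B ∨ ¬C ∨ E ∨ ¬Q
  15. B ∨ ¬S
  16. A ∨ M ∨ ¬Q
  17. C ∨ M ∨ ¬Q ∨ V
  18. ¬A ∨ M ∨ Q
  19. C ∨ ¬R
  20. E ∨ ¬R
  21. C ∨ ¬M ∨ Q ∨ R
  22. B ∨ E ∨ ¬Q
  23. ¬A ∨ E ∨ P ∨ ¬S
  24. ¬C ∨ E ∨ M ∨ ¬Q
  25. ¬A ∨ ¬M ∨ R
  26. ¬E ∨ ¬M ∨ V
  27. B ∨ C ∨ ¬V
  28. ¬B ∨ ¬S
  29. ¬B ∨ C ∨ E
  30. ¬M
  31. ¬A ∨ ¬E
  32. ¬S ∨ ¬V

C: True; Q: False; B: False; E: False; V: False; S: False; P: True; R: False; A: False; M: False

Unit clause (¬M) forces M = False.
Set C = True.
  then (¬C ∨ P) forces P = True.
  then (¬P ∨ ¬V) forces V = False.
Set Q = False.
  then (¬A ∨ M ∨ Q) forces A = False.
Set B = False.
  then (A ∨ B ∨ ¬E) forces E = False.
  then (B ∨ ¬S) forces S = False.
  then (E ∨ ¬R) forces R = False.
All clauses satisfied.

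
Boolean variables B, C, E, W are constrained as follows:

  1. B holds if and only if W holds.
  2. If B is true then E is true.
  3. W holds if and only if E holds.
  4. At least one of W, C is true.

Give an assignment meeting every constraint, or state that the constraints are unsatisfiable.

B: True; C: True; E: True; W: True

  (1) B=T, W=T — same ✓
  (2) B=T ⇒ E: T ✓
  (3) W=T, E=T — same ✓
  (4) {W, C}: 2 true — at least one ✓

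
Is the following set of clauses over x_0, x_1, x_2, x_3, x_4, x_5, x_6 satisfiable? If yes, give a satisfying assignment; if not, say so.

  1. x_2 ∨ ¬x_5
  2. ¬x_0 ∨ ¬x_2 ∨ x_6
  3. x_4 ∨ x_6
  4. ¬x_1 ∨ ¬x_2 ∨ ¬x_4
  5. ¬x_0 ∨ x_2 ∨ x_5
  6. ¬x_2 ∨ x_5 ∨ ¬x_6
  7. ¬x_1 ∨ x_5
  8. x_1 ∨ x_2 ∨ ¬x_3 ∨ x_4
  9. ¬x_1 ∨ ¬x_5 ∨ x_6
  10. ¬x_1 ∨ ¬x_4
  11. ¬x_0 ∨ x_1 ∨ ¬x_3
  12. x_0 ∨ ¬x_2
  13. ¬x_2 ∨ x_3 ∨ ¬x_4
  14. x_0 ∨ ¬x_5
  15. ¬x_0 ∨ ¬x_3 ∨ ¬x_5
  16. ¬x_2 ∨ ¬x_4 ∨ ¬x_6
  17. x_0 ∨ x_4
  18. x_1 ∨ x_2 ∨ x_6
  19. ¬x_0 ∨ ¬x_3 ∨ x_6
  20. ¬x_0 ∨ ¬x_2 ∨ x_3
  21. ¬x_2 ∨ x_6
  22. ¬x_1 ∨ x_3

Set x_0 = False.
  then (x_0 ∨ ¬x_2) forces x_2 = False.
  then (x_0 ∨ ¬x_5) forces x_5 = False.
  then (x_0 ∨ x_4) forces x_4 = True.
  then (¬x_1 ∨ x_5) forces x_1 = False.
  then (x_1 ∨ x_2 ∨ x_6) forces x_6 = True.
Set x_3 = True.
All clauses satisfied.

x_0=F, x_1=F, x_2=F, x_3=T, x_4=T, x_5=F, x_6=T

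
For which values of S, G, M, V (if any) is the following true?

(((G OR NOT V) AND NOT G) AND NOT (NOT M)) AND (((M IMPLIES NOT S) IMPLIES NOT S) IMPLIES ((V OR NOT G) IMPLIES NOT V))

S = True; G = False; M = True; V = False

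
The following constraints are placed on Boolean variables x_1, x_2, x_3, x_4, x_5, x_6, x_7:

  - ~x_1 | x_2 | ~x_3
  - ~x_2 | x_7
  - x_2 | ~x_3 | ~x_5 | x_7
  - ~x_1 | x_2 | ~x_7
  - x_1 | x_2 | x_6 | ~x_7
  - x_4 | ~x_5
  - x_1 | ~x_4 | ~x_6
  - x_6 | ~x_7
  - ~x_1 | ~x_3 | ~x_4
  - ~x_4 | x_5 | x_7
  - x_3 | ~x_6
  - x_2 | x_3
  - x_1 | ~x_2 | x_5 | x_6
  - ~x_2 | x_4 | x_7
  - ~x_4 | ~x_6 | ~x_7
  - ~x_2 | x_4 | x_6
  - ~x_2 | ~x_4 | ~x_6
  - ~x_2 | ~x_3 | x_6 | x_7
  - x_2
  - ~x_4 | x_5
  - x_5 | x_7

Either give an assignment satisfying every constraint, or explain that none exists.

x_1: False, x_2: True, x_3: True, x_4: False, x_5: False, x_6: True, x_7: True

Unit clause (x_2) forces x_2 = True.
In (~x_2 | x_7) only x_7 is left, so x_7 = True.
In (x_6 | ~x_7) only x_6 is left, so x_6 = True.
In (x_3 | ~x_6) only x_3 is left, so x_3 = True.
In (~x_4 | ~x_6 | ~x_7) only ~x_4 is left, so x_4 = False.
In (x_4 | ~x_5) only ~x_5 is left, so x_5 = False.
Set x_1 = False.
All clauses satisfied.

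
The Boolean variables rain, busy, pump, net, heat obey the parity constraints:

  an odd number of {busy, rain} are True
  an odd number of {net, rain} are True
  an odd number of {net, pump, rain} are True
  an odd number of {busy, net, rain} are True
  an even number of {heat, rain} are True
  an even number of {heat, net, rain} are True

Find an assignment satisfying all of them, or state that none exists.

rain=T, busy=F, pump=F, net=F, heat=T

{busy, rain}: 1 true → odd ✓
{net, rain}: 1 true → odd ✓
{net, pump, rain}: 1 true → odd ✓
{busy, net, rain}: 1 true → odd ✓
{heat, rain}: 2 true → even ✓
{heat, net, rain}: 2 true → even ✓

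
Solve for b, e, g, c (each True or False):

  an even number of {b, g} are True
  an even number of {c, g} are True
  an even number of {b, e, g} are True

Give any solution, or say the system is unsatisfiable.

b=F, e=F, g=F, c=F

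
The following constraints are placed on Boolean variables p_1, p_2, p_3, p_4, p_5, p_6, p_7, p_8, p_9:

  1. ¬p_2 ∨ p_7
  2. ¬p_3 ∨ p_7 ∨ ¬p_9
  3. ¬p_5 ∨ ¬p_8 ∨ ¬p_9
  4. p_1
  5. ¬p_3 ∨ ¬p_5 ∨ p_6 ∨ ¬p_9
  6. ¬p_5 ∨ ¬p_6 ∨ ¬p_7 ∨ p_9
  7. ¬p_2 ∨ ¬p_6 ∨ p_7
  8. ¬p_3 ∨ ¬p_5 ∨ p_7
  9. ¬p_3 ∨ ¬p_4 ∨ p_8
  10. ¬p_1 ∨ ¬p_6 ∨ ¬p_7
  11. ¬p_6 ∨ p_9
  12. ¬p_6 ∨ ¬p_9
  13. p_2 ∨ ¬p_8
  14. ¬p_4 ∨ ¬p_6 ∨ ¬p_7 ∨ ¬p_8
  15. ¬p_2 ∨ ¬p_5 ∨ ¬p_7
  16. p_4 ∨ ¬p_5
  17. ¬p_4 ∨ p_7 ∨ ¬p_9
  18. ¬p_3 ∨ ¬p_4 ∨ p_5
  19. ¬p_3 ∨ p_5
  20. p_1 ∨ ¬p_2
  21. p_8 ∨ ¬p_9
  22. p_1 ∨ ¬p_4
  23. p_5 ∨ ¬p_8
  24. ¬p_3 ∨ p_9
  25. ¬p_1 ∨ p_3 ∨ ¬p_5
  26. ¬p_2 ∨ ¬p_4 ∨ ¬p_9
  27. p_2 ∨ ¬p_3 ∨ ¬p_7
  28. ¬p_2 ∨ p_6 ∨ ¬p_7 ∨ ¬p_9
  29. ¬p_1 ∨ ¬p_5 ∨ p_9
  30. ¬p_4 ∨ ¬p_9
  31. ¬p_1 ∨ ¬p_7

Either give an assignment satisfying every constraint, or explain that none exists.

p_1 = True, p_2 = False, p_3 = False, p_4 = False, p_5 = False, p_6 = False, p_7 = False, p_8 = False, p_9 = False

Unit clause (p_1) forces p_1 = True.
In (¬p_1 ∨ ¬p_7) only ¬p_7 is left, so p_7 = False.
In (¬p_2 ∨ p_7) only ¬p_2 is left, so p_2 = False.
In (p_2 ∨ ¬p_8) only ¬p_8 is left, so p_8 = False.
In (p_8 ∨ ¬p_9) only ¬p_9 is left, so p_9 = False.
In (¬p_3 ∨ p_9) only ¬p_3 is left, so p_3 = False.
In (¬p_1 ∨ p_3 ∨ ¬p_5) only ¬p_5 is left, so p_5 = False.
In (¬p_6 ∨ p_9) only ¬p_6 is left, so p_6 = False.
Set p_4 = False.
All clauses satisfied.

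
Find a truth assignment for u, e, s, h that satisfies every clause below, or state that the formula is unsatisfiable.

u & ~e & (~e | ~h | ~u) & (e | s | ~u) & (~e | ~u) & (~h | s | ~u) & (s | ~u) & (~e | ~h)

Unit clause (u) forces u = True.
Unit clause (~e) forces e = False.
In (e | s | ~u) only s is left, so s = True.
Set h = True.
All clauses satisfied.

u = True, e = False, s = True, h = True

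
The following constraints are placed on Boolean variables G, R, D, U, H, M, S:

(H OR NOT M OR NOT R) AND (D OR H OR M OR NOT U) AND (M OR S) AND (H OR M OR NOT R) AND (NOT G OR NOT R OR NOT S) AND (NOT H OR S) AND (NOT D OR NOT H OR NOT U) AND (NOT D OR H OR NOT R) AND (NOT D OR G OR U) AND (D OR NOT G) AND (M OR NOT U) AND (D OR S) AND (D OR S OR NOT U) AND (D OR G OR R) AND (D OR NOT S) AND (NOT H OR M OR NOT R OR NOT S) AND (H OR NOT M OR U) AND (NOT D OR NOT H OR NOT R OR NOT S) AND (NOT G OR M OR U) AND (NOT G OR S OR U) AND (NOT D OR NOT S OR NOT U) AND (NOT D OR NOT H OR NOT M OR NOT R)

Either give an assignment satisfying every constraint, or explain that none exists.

G = True, R = False, D = True, U = True, H = False, M = True, S = False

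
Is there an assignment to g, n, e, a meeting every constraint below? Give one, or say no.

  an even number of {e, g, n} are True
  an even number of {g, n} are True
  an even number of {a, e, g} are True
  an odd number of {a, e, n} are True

UNSATISFIABLE

Adding constraints 2, 3, 4 mod 2: every variable appears an even number of times on the left, so the left side is 0.
But the right sides sum to 1 (mod 2). 0 ≠ 1 — the system is inconsistent.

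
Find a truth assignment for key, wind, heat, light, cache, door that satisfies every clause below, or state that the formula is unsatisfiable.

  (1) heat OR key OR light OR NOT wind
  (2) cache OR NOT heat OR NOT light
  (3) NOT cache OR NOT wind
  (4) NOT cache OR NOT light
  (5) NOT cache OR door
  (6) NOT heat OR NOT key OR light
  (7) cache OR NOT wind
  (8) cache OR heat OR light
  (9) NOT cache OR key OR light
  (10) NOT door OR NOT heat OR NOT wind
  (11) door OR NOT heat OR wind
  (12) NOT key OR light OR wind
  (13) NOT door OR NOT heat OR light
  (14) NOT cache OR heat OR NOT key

key=F; wind=F; heat=F; light=T; cache=F; door=F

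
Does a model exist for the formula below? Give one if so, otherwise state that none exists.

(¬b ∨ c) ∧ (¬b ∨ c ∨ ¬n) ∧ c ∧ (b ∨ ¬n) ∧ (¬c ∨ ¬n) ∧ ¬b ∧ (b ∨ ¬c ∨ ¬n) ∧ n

Case n = True:
  (c) forces c = True.
  Clause (¬c ∨ ¬n) is falsified — contradiction.
Case n = False:
  Clause (n) is falsified — contradiction.
Both cases fail, so the formula is unsatisfiable.

Unsatisfiable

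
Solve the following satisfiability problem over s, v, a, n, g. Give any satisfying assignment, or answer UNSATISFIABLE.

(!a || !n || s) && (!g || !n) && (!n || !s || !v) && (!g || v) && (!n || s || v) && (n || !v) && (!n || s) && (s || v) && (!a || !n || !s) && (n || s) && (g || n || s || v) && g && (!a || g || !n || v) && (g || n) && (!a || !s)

Case g = True:
  (!g || !n) forces n = False.
  (!g || v) forces v = True.
  Clause (n || !v) is falsified — contradiction.
Case g = False:
  Clause (g) is falsified — contradiction.
Both cases fail, so the formula is unsatisfiable.

Unsatisfiable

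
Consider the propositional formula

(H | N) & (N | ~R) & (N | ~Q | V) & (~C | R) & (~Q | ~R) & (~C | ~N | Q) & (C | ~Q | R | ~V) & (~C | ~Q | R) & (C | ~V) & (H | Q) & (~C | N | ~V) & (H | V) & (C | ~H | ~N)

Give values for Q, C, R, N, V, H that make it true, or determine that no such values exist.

Q = False, C = False, R = False, N = False, V = False, H = True

Set Q = False.
  then (H | Q) forces H = True.
Try C = True:
  (~C | R) forces R = True.
  (N | ~R) forces N = True.
  clause (~C | ~N | Q) is falsified — backtrack.
So C = False.
  then (C | ~V) forces V = False.
  then (C | ~H | ~N) forces N = False.
  then (N | ~R) forces R = False.
All clauses satisfied.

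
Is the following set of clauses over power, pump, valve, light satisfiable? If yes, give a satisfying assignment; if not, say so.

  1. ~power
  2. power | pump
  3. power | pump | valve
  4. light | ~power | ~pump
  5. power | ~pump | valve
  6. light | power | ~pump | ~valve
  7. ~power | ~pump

power: False, pump: True, valve: True, light: True

Unit clause (~power) forces power = False.
In (power | pump) only pump is left, so pump = True.
In (power | ~pump | valve) only valve is left, so valve = True.
In (light | power | ~pump | ~valve) only light is left, so light = True.
Check each clause:
  (~power): ~power holds.
  (power | pump): pump holds.
  (power | pump | valve): pump holds.
  (light | ~power | ~pump): light holds.
  (power | ~pump | valve): valve holds.
  (light | power | ~pump | ~valve): light holds.
  (~power | ~pump): ~power holds.
All clauses satisfied.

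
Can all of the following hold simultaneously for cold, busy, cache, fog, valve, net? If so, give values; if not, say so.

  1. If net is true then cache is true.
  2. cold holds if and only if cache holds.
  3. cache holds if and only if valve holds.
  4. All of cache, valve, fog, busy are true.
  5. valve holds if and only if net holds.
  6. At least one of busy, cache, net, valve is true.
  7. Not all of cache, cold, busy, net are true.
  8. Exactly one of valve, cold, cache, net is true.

Case cache = True:
  (2) with cache=T forces cold = True.
  Constraint (8) is violated (cold=T, cache=T) — contradiction.
Case cache = False:
  Constraint (4) is violated (cache=F) — contradiction.
Both cases fail — unsatisfiable.

Unsatisfiable — no assignment works.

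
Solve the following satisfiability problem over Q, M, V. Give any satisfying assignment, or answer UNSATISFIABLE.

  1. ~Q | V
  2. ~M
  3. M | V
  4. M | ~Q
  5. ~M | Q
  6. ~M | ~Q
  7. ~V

The formula is unsatisfiable.

Case M = True:
  Clause (~M) is falsified — contradiction.
Case M = False:
  (M | V) forces V = True.
  Clause (~V) is falsified — contradiction.
Both cases fail, so the formula is unsatisfiable.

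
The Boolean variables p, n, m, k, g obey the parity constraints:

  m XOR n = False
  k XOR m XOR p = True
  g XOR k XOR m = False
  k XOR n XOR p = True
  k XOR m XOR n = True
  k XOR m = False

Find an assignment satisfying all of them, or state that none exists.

p=T, n=T, m=T, k=T, g=F

m XOR n = T XOR T = False ✓
k XOR m XOR p = T XOR T XOR T = True ✓
g XOR k XOR m = F XOR T XOR T = False ✓
k XOR n XOR p = T XOR T XOR T = True ✓
k XOR m XOR n = T XOR T XOR T = True ✓
k XOR m = T XOR T = False ✓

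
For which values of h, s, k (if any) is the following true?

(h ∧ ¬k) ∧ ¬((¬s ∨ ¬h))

h=T, s=T, k=F

  h ∧ ¬k = True
    ¬k = True
  ¬((¬s ∨ ¬h)) = True
    ¬s ∨ ¬h = False
      ¬s = False
      ¬h = False
Both conjuncts True, so the formula holds.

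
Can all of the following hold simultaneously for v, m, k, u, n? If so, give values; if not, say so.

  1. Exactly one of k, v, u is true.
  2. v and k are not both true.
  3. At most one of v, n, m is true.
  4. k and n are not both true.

v: False; m: False; k: True; u: False; n: False

  (1) {k, v, u}: 1 true — exactly one ✓
  (2) v=F, k=T — not both ✓
  (3) {v, n, m}: 0 true — at most one ✓
  (4) k=T, n=F — not both ✓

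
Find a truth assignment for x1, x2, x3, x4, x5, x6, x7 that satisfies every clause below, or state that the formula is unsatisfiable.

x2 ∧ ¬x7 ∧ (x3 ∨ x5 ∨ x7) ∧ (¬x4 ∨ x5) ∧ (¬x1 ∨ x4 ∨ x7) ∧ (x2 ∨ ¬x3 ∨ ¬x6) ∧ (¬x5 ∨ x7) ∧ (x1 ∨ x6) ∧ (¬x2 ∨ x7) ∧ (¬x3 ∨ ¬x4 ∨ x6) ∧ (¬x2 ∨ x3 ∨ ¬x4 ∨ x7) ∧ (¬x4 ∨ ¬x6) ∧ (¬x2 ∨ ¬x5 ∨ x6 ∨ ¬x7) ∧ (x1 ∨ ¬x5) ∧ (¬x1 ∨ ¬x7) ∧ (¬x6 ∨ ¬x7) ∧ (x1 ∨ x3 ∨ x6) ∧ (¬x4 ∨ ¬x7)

Case x2 = True:
  (¬x7) forces x7 = False.
  Clause (¬x2 ∨ x7) is falsified — contradiction.
Case x2 = False:
  Clause (x2) is falsified — contradiction.
Both cases fail, so the formula is unsatisfiable.

UNSATISFIABLE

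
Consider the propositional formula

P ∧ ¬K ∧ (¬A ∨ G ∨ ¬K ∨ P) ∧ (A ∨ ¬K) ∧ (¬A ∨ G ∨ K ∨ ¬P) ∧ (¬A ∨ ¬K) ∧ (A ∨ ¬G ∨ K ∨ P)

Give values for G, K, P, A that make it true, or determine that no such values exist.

Unit clause (P) forces P = True.
Unit clause (¬K) forces K = False.
Set G = True.
Set A = False.
Check each clause:
  (P): P holds.
  (¬K): ¬K holds.
  (¬A ∨ G ∨ ¬K ∨ P): ¬A holds.
  (A ∨ ¬K): ¬K holds.
  (¬A ∨ G ∨ K ∨ ¬P): ¬A holds.
  (¬A ∨ ¬K): ¬A holds.
  (A ∨ ¬G ∨ K ∨ P): P holds.
All clauses satisfied.

G: True, K: False, P: True, A: False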